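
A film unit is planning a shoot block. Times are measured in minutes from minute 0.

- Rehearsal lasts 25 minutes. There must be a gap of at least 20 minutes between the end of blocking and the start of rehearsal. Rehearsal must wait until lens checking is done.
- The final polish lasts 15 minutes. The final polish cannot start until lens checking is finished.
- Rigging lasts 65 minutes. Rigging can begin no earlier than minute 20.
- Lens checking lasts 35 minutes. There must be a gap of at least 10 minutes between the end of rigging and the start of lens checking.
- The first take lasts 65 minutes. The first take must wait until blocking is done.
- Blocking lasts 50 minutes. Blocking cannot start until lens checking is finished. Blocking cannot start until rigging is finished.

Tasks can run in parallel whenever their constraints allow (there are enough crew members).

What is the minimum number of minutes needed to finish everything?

245

After its own release at minute 20, rigging can start at minute 20 and finishes at minute 85.
Lens checking waits on rigging (finishes minute 85, plus 10-minute gap → minute 95), so it starts at minute 95 and finishes at 95 + 35 = minute 130.
The final polish cannot begin until lens checking (finishes minute 130). It runs from minute 130 to 130 + 15 = minute 145.
For blocking: lens checking (finishes minute 130); rigging (finishes minute 85). Taking the maximum gives a start of minute 130, and it finishes at 130 + 50 = minute 180.
The first take waits on blocking (finishes minute 180), so it starts at minute 180 and finishes at 180 + 65 = minute 245.
Rehearsal has to wait for blocking (finishes minute 180, plus 20-minute gap → minute 200); lens checking (finishes minute 130). The latest of these is minute 200, so rehearsal runs minute 200 to 200 + 25 = minute 225.
All tasks are finished once the last one completes. Finish times: Rigging at 85, Lens checking at 130, Blocking at 180, Rehearsal at 225, The final polish at 145, The first take at 245. The latest is minute 245.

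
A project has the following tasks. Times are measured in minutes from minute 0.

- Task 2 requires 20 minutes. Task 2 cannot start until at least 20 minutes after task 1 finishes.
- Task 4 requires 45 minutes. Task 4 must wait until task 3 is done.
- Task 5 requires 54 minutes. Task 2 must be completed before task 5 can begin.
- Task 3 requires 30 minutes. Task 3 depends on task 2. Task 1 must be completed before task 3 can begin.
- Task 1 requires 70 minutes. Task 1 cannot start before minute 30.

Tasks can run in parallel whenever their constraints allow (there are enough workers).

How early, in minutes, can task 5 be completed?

Task 1 waits on its own release at minute 30, so it starts at minute 30 and finishes at 30 + 70 = minute 100.
After task 1 (finishes minute 100, plus 20-minute gap → minute 120), task 2 can start at minute 120 and finishes at minute 140.
After task 2 (finishes minute 140), task 5 can start at minute 140 and finishes at minute 194.

194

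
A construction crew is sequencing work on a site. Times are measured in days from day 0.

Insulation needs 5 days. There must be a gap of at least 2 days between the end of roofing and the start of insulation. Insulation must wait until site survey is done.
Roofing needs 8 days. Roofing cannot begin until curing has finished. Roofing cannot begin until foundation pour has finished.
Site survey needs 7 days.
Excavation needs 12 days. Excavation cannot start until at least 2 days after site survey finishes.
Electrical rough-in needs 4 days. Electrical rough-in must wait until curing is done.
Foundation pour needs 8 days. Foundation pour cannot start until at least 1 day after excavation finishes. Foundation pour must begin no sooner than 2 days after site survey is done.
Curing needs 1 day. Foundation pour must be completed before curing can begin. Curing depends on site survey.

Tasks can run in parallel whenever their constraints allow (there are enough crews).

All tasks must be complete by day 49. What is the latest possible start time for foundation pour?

Insulation must finish by day 49; it takes 5 days, so it must start by 49 − 5 = day 44.
Roofing must finish before insulation (must start by day 44, minus 2-day gap → day 42). With an 8-day duration, roofing must start by 42 − 8 = day 34.
Nothing follows electrical rough-in; the deadline of day 49 is its only limit. It must start by 49 − 4 = day 45.
Curing has several dependents: roofing (must start by day 34); electrical rough-in (must start by day 45). The earliest of those limits is day 34, so curing must start by 34 − 1 = day 33.
Foundation pour must finish in time for curing (must start by day 33); roofing (must start by day 34). The tightest is day 33, so foundation pour must start by 33 − 8 = day 25.

25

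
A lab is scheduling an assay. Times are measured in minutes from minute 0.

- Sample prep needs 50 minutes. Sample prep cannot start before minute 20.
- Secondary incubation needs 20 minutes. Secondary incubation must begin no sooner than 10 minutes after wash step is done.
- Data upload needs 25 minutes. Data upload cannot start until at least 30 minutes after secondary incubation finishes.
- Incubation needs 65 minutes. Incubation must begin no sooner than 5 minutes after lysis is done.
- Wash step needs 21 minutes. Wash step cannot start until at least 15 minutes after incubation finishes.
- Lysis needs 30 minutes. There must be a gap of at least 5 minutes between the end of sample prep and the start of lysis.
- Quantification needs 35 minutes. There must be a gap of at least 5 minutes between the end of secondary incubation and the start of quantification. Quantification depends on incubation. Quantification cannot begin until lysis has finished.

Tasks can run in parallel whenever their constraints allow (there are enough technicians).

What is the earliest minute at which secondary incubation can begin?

221

Sample prep waits on its own release at minute 20, so it starts at minute 20 and finishes at 20 + 50 = minute 70.
After sample prep (finishes minute 70, plus 5-minute gap → minute 75), lysis can start at minute 75 and finishes at minute 105.
Incubation waits on lysis (finishes minute 105, plus 5-minute gap → minute 110), so it starts at minute 110 and finishes at 110 + 65 = minute 175.
Wash step waits on incubation (finishes minute 175, plus 15-minute gap → minute 190), so it starts at minute 190 and finishes at 190 + 21 = minute 211.
Secondary incubation waits on wash step (finishes minute 211, plus 10-minute gap → minute 221), so the earliest it can start is minute 221.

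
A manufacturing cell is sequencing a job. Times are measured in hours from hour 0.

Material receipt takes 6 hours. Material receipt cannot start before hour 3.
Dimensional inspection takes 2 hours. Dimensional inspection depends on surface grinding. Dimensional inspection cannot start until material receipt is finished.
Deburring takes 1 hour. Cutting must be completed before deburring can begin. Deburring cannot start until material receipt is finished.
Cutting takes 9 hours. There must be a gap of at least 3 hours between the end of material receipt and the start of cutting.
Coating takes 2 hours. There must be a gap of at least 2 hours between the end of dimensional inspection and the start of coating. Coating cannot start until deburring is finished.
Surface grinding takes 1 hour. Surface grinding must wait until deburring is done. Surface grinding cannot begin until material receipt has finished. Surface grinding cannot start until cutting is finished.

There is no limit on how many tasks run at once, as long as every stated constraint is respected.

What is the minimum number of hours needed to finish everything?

Material receipt waits on its own release at hour 3, so it starts at hour 3 and finishes at 3 + 6 = hour 9.
Cutting waits on material receipt (finishes hour 9, plus 3-hour gap → hour 12), so it starts at hour 12 and finishes at 12 + 9 = hour 21.
Deburring has to wait for cutting (finishes hour 21); material receipt (finishes hour 9). The latest of these is hour 21, so deburring runs hour 21 to 21 + 1 = hour 22.
Surface grinding has to wait for deburring (finishes hour 22); material receipt (finishes hour 9); cutting (finishes hour 21). The latest of these is hour 22, so surface grinding runs hour 22 to 22 + 1 = hour 23.
Dimensional inspection cannot start until surface grinding (finishes hour 23); material receipt (finishes hour 9). The controlling bound is hour 23, so dimensional inspection finishes at 23 + 2 = hour 25.
For coating: dimensional inspection (finishes hour 25, plus 2-hour gap → hour 27); deburring (finishes hour 22). Taking the maximum gives a start of hour 27, and it finishes at 27 + 2 = hour 29.
All tasks are finished once the last one completes. Finish times: Material receipt at 9, Cutting at 21, Deburring at 22, Surface grinding at 23, Dimensional inspection at 25, Coating at 29. The latest is hour 29.

29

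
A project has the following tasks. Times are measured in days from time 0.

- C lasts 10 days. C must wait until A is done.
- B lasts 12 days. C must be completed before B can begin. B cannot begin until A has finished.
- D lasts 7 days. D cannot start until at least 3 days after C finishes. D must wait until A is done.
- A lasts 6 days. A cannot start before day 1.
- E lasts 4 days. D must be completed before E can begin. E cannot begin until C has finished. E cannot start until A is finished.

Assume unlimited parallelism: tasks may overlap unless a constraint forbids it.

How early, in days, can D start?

A waits on its own release at day 1, so it starts at day 1 and finishes at 1 + 6 = day 7.
C waits on A (finishes day 7), so it starts at day 7 and finishes at 7 + 10 = day 17.
D waits on C (finishes day 17, plus 3-day gap → day 20); A (finishes day 7). The latest of these is day 20, which is the earliest D can start.

20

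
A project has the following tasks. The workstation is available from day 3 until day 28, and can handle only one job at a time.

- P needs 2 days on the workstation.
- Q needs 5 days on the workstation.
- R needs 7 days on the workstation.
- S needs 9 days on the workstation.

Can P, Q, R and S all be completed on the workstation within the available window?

Yes

The workstation window is 28 − 3 = 25 days.
Running back to back, the jobs need 2 + 5 + 7 + 9 = 23 days on the workstation.
Since 23 ≤ 25, they fit within the window.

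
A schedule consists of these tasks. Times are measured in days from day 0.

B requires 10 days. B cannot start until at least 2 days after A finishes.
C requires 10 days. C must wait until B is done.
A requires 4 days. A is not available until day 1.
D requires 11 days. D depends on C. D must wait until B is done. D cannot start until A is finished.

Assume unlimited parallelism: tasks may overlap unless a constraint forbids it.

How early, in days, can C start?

A cannot begin until its own release at day 1. It runs from day 1 to 1 + 4 = day 5.
After A (finishes day 5, plus 2-day gap → day 7), B can start at day 7 and finishes at day 17.
C waits on B (finishes day 17), so the earliest it can start is day 17.

17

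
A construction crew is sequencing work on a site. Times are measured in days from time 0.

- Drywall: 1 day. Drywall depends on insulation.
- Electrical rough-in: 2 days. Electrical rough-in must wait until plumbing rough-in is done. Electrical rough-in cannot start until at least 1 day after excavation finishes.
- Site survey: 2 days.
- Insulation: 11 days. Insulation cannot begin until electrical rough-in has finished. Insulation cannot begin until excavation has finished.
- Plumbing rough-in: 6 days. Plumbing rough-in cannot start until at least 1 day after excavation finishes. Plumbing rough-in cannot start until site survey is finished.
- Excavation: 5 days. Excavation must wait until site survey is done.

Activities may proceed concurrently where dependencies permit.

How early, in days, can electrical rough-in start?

Nothing blocks site survey, so it runs from day 0 to day 2.
Excavation cannot begin until site survey (finishes day 2). It runs from day 2 to 2 + 5 = day 7.
Plumbing rough-in needs all of excavation (finishes day 7, plus 1-day gap → day 8); site survey (finishes day 2). That puts its earliest start at day 8; it finishes at 8 + 6 = day 14.
Electrical rough-in waits on plumbing rough-in (finishes day 14); excavation (finishes day 7, plus 1-day gap → day 8). The latest of these is day 14, which is the earliest electrical rough-in can start.

14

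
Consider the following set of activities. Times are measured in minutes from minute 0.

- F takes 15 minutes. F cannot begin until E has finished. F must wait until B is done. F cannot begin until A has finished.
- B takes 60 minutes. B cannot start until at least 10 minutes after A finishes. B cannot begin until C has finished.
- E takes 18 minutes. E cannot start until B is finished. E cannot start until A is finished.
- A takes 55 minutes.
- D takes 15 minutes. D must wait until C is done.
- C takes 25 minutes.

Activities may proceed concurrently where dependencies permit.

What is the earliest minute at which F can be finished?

158

C has no prerequisites, so it starts at minute 0 and finishes at minute 25.
Nothing blocks A, so it runs from minute 0 to minute 55.
For B: A (finishes minute 55, plus 10-minute gap → minute 65); C (finishes minute 25). Taking the maximum gives a start of minute 65, and it finishes at 65 + 60 = minute 125.
For E: B (finishes minute 125); A (finishes minute 55). Taking the maximum gives a start of minute 125, and it finishes at 125 + 18 = minute 143.
F needs all of E (finishes minute 143); B (finishes minute 125); A (finishes minute 55). That puts its earliest start at minute 143; it finishes at 143 + 15 = minute 158.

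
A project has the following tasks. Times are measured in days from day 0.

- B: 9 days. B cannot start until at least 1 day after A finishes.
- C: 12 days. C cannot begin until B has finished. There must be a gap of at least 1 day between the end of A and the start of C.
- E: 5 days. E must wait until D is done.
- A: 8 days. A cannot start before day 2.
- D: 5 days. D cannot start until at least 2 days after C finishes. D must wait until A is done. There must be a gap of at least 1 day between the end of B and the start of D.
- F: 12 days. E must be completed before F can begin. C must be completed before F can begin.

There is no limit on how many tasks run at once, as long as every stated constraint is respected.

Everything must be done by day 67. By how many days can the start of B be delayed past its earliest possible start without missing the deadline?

11

After its own release at day 2, A can start at day 2 and finishes at day 10.
B cannot begin until A (finishes day 10, plus 1-day gap → day 11). It runs from day 11 to 11 + 9 = day 20.

Working backward from the deadline:
F must finish by day 67; it takes 12 days, so it must start by 67 − 12 = day 55.
E must finish before F (must start by day 55). With a 5-day duration, E must start by 55 − 5 = day 50.
D has to be done before E (must start by day 50). That means finishing by day 50, i.e. starting by 50 − 5 = day 45.
C feeds D (must start by day 45, minus 2-day gap → day 43); F (must start by day 55). Taking the minimum, C must finish by day 43 and start by 43 − 12 = day 31.
B must finish in time for C (must start by day 31); D (must start by day 45, minus 1-day gap → day 44). The tightest is day 31, so B must start by 31 − 9 = day 22.
So B can start as early as day 11 and as late as day 22, giving 22 − 11 = 11 days of slack.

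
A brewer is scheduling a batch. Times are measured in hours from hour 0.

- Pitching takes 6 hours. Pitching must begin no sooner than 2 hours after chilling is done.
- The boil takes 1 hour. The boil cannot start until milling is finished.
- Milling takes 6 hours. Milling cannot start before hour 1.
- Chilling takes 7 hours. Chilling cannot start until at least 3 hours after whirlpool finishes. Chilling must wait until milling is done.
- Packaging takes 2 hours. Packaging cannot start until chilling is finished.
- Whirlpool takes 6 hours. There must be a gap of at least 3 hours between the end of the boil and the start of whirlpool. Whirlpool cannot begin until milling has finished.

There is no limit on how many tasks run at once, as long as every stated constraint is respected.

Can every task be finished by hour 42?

Yes

Milling waits on its own release at hour 1, so it starts at hour 1 and finishes at 1 + 6 = hour 7.
The boil waits on milling (finishes hour 7), so it starts at hour 7 and finishes at 7 + 1 = hour 8.
For whirlpool: the boil (finishes hour 8, plus 3-hour gap → hour 11); milling (finishes hour 7). Taking the maximum gives a start of hour 11, and it finishes at 11 + 6 = hour 17.
Chilling needs all of whirlpool (finishes hour 17, plus 3-hour gap → hour 20); milling (finishes hour 7). That puts its earliest start at hour 20; it finishes at 20 + 7 = hour 27.
After chilling (finishes hour 27), packaging can start at hour 27 and finishes at hour 29.
Pitching waits on chilling (finishes hour 27, plus 2-hour gap → hour 29), so it starts at hour 29 and finishes at 29 + 6 = hour 35.
Every task is finished by hour 35, which is no later than the deadline of 42, so the schedule is feasible.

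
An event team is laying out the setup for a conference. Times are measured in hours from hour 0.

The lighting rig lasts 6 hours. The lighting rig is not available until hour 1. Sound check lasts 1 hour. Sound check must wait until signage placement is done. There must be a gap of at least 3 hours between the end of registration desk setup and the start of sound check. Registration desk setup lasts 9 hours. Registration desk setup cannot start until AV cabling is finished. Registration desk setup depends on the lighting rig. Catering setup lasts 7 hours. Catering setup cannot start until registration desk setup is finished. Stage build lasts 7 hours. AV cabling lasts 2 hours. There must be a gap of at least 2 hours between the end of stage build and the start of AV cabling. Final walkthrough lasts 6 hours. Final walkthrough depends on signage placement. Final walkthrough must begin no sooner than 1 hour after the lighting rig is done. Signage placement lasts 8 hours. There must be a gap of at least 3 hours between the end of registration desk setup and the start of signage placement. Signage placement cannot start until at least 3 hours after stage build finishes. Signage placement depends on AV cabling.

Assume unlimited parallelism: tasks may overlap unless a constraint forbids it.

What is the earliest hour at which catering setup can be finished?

After its own release at hour 1, the lighting rig can start at hour 1 and finishes at hour 7.
Stage build has no prerequisites, so it starts at hour 0 and finishes at hour 7.
AV cabling cannot begin until stage build (finishes hour 7, plus 2-hour gap → hour 9). It runs from hour 9 to 9 + 2 = hour 11.
Registration desk setup has to wait for AV cabling (finishes hour 11); the lighting rig (finishes hour 7). The latest of these is hour 11, so registration desk setup runs hour 11 to 11 + 9 = hour 20.
After registration desk setup (finishes hour 20), catering setup can start at hour 20 and finishes at hour 27.

27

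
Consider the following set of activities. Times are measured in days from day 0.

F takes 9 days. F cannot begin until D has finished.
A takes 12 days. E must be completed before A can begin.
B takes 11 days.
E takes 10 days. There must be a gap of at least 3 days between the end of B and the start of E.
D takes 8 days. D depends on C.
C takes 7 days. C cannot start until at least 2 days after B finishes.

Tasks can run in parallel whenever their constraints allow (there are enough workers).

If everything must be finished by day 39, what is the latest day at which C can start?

15

Nothing follows F; the deadline of day 39 is its only limit. It must start by 39 − 9 = day 30.
D must finish before F (must start by day 30). With an 8-day duration, D must start by 30 − 8 = day 22.
C feeds into D (must start by day 22); so C must finish by day 22 and therefore start by day 15.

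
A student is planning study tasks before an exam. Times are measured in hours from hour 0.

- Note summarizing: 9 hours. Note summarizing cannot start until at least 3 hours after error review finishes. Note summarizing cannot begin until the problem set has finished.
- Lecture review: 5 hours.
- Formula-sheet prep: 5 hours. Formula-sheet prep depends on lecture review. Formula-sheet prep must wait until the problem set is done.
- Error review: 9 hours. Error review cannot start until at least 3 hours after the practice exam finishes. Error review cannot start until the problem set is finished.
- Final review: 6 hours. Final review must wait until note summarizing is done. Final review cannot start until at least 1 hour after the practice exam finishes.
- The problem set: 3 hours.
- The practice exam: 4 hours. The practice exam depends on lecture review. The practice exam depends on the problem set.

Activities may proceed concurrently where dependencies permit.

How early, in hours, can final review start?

33

Nothing blocks the problem set, so it runs from hour 0 to hour 3.
Lecture review has no prerequisites, so it starts at hour 0 and finishes at hour 5.
The practice exam needs all of lecture review (finishes hour 5); the problem set (finishes hour 3). That puts its earliest start at hour 5; it finishes at 5 + 4 = hour 9.
For error review: the practice exam (finishes hour 9, plus 3-hour gap → hour 12); the problem set (finishes hour 3). Taking the maximum gives a start of hour 12, and it finishes at 12 + 9 = hour 21.
Note summarizing has to wait for error review (finishes hour 21, plus 3-hour gap → hour 24); the problem set (finishes hour 3). The latest of these is hour 24, so note summarizing runs hour 24 to 24 + 9 = hour 33.
Final review waits on note summarizing (finishes hour 33); the practice exam (finishes hour 9, plus 1-hour gap → hour 10). The latest of these is hour 33, which is the earliest final review can start.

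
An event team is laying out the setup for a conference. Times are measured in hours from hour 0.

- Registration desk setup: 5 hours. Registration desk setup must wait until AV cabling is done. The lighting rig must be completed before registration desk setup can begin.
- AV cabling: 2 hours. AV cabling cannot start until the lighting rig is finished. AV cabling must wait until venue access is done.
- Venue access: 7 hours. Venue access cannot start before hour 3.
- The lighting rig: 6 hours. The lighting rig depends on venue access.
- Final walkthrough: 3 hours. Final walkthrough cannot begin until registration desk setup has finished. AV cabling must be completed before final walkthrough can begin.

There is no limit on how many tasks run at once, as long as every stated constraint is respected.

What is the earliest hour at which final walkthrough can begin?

Venue access waits on its own release at hour 3, so it starts at hour 3 and finishes at 3 + 7 = hour 10.
The lighting rig cannot begin until venue access (finishes hour 10). It runs from hour 10 to 10 + 6 = hour 16.
AV cabling needs all of the lighting rig (finishes hour 16); venue access (finishes hour 10). That puts its earliest start at hour 16; it finishes at 16 + 2 = hour 18.
Registration desk setup has to wait for AV cabling (finishes hour 18); the lighting rig (finishes hour 16). The latest of these is hour 18, so registration desk setup runs hour 18 to 18 + 5 = hour 23.
Final walkthrough waits on registration desk setup (finishes hour 23); AV cabling (finishes hour 18). The latest of these is hour 23, which is the earliest final walkthrough can start.

23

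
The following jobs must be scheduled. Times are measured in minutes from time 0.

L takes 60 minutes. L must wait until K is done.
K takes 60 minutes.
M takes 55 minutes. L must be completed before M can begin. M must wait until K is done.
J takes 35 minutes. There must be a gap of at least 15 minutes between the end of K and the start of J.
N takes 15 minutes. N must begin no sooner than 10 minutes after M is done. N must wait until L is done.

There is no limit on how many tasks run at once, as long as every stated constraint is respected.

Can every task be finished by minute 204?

Yes

K can start immediately at minute 0; it finishes at minute 60.
L cannot begin until K (finishes minute 60). It runs from minute 60 to 60 + 60 = minute 120.
M has to wait for L (finishes minute 120); K (finishes minute 60). The latest of these is minute 120, so M runs minute 120 to 120 + 55 = minute 175.
N needs all of M (finishes minute 175, plus 10-minute gap → minute 185); L (finishes minute 120). That puts its earliest start at minute 185; it finishes at 185 + 15 = minute 200.
J cannot begin until K (finishes minute 60, plus 15-minute gap → minute 75). It runs from minute 75 to 75 + 35 = minute 110.
Every task is finished by minute 200, which is no later than the deadline of 204, so the schedule is feasible.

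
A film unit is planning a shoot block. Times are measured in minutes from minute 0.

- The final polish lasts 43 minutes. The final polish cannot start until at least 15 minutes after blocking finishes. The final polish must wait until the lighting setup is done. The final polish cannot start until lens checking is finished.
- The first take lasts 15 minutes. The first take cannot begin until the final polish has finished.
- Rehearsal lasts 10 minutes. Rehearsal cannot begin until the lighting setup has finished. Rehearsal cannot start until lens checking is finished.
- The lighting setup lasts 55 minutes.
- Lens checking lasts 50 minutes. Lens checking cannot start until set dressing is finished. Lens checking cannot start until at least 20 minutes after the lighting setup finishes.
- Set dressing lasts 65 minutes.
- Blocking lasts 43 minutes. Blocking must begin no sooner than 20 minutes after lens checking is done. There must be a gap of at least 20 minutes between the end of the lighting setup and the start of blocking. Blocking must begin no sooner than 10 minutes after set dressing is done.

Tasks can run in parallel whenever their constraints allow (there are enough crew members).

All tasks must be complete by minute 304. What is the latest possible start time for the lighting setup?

To finish by minute 304, the first take (duration 15) must start no later than minute 289.
The final polish has to be done before the first take (must start by minute 289). That means finishing by minute 289, i.e. starting by 289 − 43 = minute 246.
Blocking feeds into the final polish (must start by minute 246, minus 15-minute gap → minute 231); so blocking must finish by minute 231 and therefore start by minute 188.
Rehearsal must finish by minute 304; it takes 10 minutes, so it must start by 304 − 10 = minute 294.
Lens checking must finish in time for blocking (must start by minute 188, minus 20-minute gap → minute 168); rehearsal (must start by minute 294); the final polish (must start by minute 246). The tightest is minute 168, so lens checking must start by 168 − 50 = minute 118.
The lighting setup must finish in time for lens checking (must start by minute 118, minus 20-minute gap → minute 98); blocking (must start by minute 188, minus 20-minute gap → minute 168); rehearsal (must start by minute 294); the final polish (must start by minute 246). The tightest is minute 98, so the lighting setup must start by 98 − 55 = minute 43.

43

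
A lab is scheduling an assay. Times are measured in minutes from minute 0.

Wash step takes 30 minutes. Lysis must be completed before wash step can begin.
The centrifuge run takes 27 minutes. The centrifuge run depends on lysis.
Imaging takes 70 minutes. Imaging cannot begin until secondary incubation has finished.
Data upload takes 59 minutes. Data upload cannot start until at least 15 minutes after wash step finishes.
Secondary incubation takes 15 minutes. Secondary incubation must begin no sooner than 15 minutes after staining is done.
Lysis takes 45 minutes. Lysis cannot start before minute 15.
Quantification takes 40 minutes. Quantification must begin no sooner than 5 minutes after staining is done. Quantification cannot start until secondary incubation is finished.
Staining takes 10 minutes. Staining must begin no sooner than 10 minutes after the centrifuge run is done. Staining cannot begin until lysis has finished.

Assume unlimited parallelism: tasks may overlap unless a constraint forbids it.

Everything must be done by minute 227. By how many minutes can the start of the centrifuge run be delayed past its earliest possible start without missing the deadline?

20

Lysis cannot begin until its own release at minute 15. It runs from minute 15 to 15 + 45 = minute 60.
After lysis (finishes minute 60), the centrifuge run can start at minute 60 and finishes at minute 87.

Working backward from the deadline:
Imaging has no dependents, so it just needs to finish by minute 227. Starting by 227 − 70 = minute 157 achieves that.
To finish by minute 227, quantification (duration 40) must start no later than minute 187.
Secondary incubation has several dependents: imaging (must start by minute 157); quantification (must start by minute 187). The earliest of those limits is minute 157, so secondary incubation must start by 157 − 15 = minute 142.
Staining must finish in time for secondary incubation (must start by minute 142, minus 15-minute gap → minute 127); quantification (must start by minute 187, minus 5-minute gap → minute 182). The tightest is minute 127, so staining must start by 127 − 10 = minute 117.
Since staining (must start by minute 117, minus 10-minute gap → minute 107) depends on it, the centrifuge run must finish by minute 107. Backing off its 27-minute duration gives a latest start of minute 80.
So the centrifuge run can start as early as minute 60 and as late as minute 80, giving 80 − 60 = 20 minutes of slack.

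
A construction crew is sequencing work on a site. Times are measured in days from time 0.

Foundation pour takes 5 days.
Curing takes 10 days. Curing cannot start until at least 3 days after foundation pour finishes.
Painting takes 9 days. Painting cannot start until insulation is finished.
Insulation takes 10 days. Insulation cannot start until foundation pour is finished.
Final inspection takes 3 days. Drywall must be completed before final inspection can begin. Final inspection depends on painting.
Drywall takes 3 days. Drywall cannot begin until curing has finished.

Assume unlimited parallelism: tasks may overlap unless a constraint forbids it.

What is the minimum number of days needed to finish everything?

27

Nothing blocks foundation pour, so it runs from day 0 to day 5.
Insulation cannot begin until foundation pour (finishes day 5). It runs from day 5 to 5 + 10 = day 15.
Painting cannot begin until insulation (finishes day 15). It runs from day 15 to 15 + 9 = day 24.
Curing cannot begin until foundation pour (finishes day 5, plus 3-day gap → day 8). It runs from day 8 to 8 + 10 = day 18.
After curing (finishes day 18), drywall can start at day 18 and finishes at day 21.
Final inspection needs all of drywall (finishes day 21); painting (finishes day 24). That puts its earliest start at day 24; it finishes at 24 + 3 = day 27.
All tasks are finished once the last one completes. Finish times: Foundation pour at 5, Curing at 18, Insulation at 15, Drywall at 21, Painting at 24, Final inspection at 27. The latest is day 27.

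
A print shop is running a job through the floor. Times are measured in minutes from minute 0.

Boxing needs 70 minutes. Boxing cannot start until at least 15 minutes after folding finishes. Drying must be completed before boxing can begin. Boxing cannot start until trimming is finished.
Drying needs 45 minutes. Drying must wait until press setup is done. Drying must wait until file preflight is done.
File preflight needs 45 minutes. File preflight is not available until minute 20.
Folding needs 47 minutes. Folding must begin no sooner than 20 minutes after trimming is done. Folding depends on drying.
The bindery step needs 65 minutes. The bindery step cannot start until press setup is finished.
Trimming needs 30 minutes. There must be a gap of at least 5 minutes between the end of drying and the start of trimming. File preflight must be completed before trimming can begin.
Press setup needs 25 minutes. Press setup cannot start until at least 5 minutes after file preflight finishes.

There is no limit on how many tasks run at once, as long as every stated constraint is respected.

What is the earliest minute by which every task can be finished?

327

File preflight waits on its own release at minute 20, so it starts at minute 20 and finishes at 20 + 45 = minute 65.
Press setup waits on file preflight (finishes minute 65, plus 5-minute gap → minute 70), so it starts at minute 70 and finishes at 70 + 25 = minute 95.
After press setup (finishes minute 95), the bindery step can start at minute 95 and finishes at minute 160.
Drying cannot start until press setup (finishes minute 95); file preflight (finishes minute 65). The controlling bound is minute 95, so drying finishes at 95 + 45 = minute 140.
Trimming needs all of drying (finishes minute 140, plus 5-minute gap → minute 145); file preflight (finishes minute 65). That puts its earliest start at minute 145; it finishes at 145 + 30 = minute 175.
Folding needs all of trimming (finishes minute 175, plus 20-minute gap → minute 195); drying (finishes minute 140). That puts its earliest start at minute 195; it finishes at 195 + 47 = minute 242.
For boxing: folding (finishes minute 242, plus 15-minute gap → minute 257); drying (finishes minute 140); trimming (finishes minute 175). Taking the maximum gives a start of minute 257, and it finishes at 257 + 70 = minute 327.
All tasks are finished once the last one completes. Finish times: File preflight at 65, Press setup at 95, Drying at 140, Trimming at 175, Folding at 242, The bindery step at 160, Boxing at 327. The latest is minute 327.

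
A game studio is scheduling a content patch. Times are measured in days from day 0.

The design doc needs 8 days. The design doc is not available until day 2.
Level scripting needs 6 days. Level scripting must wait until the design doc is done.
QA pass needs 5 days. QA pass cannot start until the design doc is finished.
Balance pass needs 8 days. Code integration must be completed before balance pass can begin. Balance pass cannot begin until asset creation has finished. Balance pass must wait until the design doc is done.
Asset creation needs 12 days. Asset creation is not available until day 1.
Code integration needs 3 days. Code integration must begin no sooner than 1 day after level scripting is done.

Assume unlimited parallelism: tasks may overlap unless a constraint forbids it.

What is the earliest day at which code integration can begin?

The design doc cannot begin until its own release at day 2. It runs from day 2 to 2 + 8 = day 10.
After the design doc (finishes day 10), level scripting can start at day 10 and finishes at day 16.
Code integration waits on level scripting (finishes day 16, plus 1-day gap → day 17), so the earliest it can start is day 17.

17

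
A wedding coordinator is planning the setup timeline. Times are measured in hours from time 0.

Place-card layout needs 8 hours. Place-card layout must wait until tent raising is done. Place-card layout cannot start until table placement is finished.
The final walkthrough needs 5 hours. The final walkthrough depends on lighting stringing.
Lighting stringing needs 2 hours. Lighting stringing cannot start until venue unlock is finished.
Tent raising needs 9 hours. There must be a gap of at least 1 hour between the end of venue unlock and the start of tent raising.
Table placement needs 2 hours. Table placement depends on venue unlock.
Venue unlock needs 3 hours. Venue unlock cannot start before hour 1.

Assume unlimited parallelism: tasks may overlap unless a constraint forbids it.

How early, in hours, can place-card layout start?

After its own release at hour 1, venue unlock can start at hour 1 and finishes at hour 4.
After venue unlock (finishes hour 4), table placement can start at hour 4 and finishes at hour 6.
After venue unlock (finishes hour 4, plus 1-hour gap → hour 5), tent raising can start at hour 5 and finishes at hour 14.
Place-card layout waits on tent raising (finishes hour 14); table placement (finishes hour 6). The latest of these is hour 14, which is the earliest place-card layout can start.

14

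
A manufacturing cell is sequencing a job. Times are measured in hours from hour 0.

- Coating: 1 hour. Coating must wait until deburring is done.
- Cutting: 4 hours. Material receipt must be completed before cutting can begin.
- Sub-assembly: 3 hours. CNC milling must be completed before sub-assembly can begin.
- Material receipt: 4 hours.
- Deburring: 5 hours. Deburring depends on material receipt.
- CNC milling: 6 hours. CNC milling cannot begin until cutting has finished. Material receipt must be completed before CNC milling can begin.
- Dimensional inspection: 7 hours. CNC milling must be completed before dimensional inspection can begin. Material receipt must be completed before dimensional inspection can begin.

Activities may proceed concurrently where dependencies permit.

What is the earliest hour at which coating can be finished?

10

Material receipt can start immediately at hour 0; it finishes at hour 4.
Deburring waits on material receipt (finishes hour 4), so it starts at hour 4 and finishes at 4 + 5 = hour 9.
After deburring (finishes hour 9), coating can start at hour 9 and finishes at hour 10.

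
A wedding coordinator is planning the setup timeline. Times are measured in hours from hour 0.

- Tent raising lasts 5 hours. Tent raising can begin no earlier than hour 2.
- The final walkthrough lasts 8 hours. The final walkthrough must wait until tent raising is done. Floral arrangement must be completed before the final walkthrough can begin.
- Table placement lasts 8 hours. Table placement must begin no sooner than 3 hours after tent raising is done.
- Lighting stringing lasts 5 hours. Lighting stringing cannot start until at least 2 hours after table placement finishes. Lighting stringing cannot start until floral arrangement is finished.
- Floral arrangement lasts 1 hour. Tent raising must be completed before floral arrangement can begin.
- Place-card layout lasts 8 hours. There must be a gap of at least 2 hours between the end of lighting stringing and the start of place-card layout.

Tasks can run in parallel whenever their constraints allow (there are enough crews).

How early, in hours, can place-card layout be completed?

35

Tent raising cannot begin until its own release at hour 2. It runs from hour 2 to 2 + 5 = hour 7.
After tent raising (finishes hour 7), floral arrangement can start at hour 7 and finishes at hour 8.
After tent raising (finishes hour 7, plus 3-hour gap → hour 10), table placement can start at hour 10 and finishes at hour 18.
Lighting stringing needs all of table placement (finishes hour 18, plus 2-hour gap → hour 20); floral arrangement (finishes hour 8). That puts its earliest start at hour 20; it finishes at 20 + 5 = hour 25.
Place-card layout cannot begin until lighting stringing (finishes hour 25, plus 2-hour gap → hour 27). It runs from hour 27 to 27 + 8 = hour 35.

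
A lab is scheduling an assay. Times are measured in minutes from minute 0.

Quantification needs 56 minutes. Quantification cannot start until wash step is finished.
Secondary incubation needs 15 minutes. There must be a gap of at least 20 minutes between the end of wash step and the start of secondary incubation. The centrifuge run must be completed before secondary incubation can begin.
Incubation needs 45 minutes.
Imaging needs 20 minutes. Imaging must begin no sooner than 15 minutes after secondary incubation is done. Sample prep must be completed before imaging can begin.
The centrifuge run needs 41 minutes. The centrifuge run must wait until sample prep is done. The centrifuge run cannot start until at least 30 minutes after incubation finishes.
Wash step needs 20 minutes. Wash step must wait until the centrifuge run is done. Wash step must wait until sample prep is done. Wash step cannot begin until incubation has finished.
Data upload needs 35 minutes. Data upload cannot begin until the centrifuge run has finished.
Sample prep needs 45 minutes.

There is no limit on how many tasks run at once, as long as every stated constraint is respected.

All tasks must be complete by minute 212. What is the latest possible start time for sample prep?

36

To finish by minute 212, imaging (duration 20) must start no later than minute 192.
Since imaging (must start by minute 192, minus 15-minute gap → minute 177) depends on it, secondary incubation must finish by minute 177. Backing off its 15-minute duration gives a latest start of minute 162.
To finish by minute 212, quantification (duration 56) must start no later than minute 156.
For wash step: secondary incubation (must start by minute 162, minus 20-minute gap → minute 142); quantification (must start by minute 156). The most restrictive is minute 142; with a 20-minute duration, wash step must start by minute 122.
Data upload must finish by minute 212; it takes 35 minutes, so it must start by 212 − 35 = minute 177.
The centrifuge run must finish in time for wash step (must start by minute 122); secondary incubation (must start by minute 162); data upload (must start by minute 177). The tightest is minute 122, so the centrifuge run must start by 122 − 41 = minute 81.
Sample prep feeds the centrifuge run (must start by minute 81); wash step (must start by minute 122); imaging (must start by minute 192). Taking the minimum, sample prep must finish by minute 81 and start by 81 − 45 = minute 36.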